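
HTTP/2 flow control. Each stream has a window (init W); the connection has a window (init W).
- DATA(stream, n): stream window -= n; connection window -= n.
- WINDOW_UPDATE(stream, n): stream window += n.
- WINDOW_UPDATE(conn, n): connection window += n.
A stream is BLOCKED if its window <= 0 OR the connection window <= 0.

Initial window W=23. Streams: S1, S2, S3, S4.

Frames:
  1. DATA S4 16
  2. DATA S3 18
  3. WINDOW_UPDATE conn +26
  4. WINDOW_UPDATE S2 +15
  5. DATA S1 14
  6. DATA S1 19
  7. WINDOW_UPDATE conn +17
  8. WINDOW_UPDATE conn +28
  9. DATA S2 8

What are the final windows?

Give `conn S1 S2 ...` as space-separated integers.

Answer: 19 -10 30 5 7

Derivation:
Op 1: conn=7 S1=23 S2=23 S3=23 S4=7 blocked=[]
Op 2: conn=-11 S1=23 S2=23 S3=5 S4=7 blocked=[1, 2, 3, 4]
Op 3: conn=15 S1=23 S2=23 S3=5 S4=7 blocked=[]
Op 4: conn=15 S1=23 S2=38 S3=5 S4=7 blocked=[]
Op 5: conn=1 S1=9 S2=38 S3=5 S4=7 blocked=[]
Op 6: conn=-18 S1=-10 S2=38 S3=5 S4=7 blocked=[1, 2, 3, 4]
Op 7: conn=-1 S1=-10 S2=38 S3=5 S4=7 blocked=[1, 2, 3, 4]
Op 8: conn=27 S1=-10 S2=38 S3=5 S4=7 blocked=[1]
Op 9: conn=19 S1=-10 S2=30 S3=5 S4=7 blocked=[1]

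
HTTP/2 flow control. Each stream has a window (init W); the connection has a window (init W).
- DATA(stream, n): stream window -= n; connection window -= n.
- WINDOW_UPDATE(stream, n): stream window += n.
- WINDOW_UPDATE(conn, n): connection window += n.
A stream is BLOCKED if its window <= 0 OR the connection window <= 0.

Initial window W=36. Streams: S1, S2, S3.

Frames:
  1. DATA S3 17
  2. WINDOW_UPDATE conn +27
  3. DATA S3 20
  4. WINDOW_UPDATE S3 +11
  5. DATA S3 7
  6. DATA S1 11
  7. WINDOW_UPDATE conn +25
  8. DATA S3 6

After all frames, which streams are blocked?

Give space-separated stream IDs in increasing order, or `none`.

Answer: S3

Derivation:
Op 1: conn=19 S1=36 S2=36 S3=19 blocked=[]
Op 2: conn=46 S1=36 S2=36 S3=19 blocked=[]
Op 3: conn=26 S1=36 S2=36 S3=-1 blocked=[3]
Op 4: conn=26 S1=36 S2=36 S3=10 blocked=[]
Op 5: conn=19 S1=36 S2=36 S3=3 blocked=[]
Op 6: conn=8 S1=25 S2=36 S3=3 blocked=[]
Op 7: conn=33 S1=25 S2=36 S3=3 blocked=[]
Op 8: conn=27 S1=25 S2=36 S3=-3 blocked=[3]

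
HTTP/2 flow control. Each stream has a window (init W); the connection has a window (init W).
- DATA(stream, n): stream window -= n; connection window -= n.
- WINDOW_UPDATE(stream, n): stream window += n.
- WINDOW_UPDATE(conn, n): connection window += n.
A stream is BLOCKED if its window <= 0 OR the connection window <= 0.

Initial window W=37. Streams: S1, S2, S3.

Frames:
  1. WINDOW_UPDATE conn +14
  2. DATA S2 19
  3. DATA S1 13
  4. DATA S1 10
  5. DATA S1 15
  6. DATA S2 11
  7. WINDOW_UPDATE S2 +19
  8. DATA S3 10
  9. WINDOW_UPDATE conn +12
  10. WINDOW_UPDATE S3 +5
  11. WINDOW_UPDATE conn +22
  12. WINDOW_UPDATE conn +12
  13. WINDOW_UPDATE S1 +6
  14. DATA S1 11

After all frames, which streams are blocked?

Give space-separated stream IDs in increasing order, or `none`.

Answer: S1

Derivation:
Op 1: conn=51 S1=37 S2=37 S3=37 blocked=[]
Op 2: conn=32 S1=37 S2=18 S3=37 blocked=[]
Op 3: conn=19 S1=24 S2=18 S3=37 blocked=[]
Op 4: conn=9 S1=14 S2=18 S3=37 blocked=[]
Op 5: conn=-6 S1=-1 S2=18 S3=37 blocked=[1, 2, 3]
Op 6: conn=-17 S1=-1 S2=7 S3=37 blocked=[1, 2, 3]
Op 7: conn=-17 S1=-1 S2=26 S3=37 blocked=[1, 2, 3]
Op 8: conn=-27 S1=-1 S2=26 S3=27 blocked=[1, 2, 3]
Op 9: conn=-15 S1=-1 S2=26 S3=27 blocked=[1, 2, 3]
Op 10: conn=-15 S1=-1 S2=26 S3=32 blocked=[1, 2, 3]
Op 11: conn=7 S1=-1 S2=26 S3=32 blocked=[1]
Op 12: conn=19 S1=-1 S2=26 S3=32 blocked=[1]
Op 13: conn=19 S1=5 S2=26 S3=32 blocked=[]
Op 14: conn=8 S1=-6 S2=26 S3=32 blocked=[1]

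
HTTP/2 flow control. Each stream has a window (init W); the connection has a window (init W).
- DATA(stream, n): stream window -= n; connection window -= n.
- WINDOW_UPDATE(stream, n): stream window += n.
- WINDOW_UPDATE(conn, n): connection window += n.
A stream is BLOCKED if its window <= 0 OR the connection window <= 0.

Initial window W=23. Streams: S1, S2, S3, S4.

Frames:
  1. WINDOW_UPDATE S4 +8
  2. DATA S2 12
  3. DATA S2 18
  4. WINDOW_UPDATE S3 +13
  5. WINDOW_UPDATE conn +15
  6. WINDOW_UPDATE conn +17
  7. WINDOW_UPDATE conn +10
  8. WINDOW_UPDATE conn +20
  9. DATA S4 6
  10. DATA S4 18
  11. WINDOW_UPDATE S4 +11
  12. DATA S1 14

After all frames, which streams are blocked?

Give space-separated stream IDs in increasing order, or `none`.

Op 1: conn=23 S1=23 S2=23 S3=23 S4=31 blocked=[]
Op 2: conn=11 S1=23 S2=11 S3=23 S4=31 blocked=[]
Op 3: conn=-7 S1=23 S2=-7 S3=23 S4=31 blocked=[1, 2, 3, 4]
Op 4: conn=-7 S1=23 S2=-7 S3=36 S4=31 blocked=[1, 2, 3, 4]
Op 5: conn=8 S1=23 S2=-7 S3=36 S4=31 blocked=[2]
Op 6: conn=25 S1=23 S2=-7 S3=36 S4=31 blocked=[2]
Op 7: conn=35 S1=23 S2=-7 S3=36 S4=31 blocked=[2]
Op 8: conn=55 S1=23 S2=-7 S3=36 S4=31 blocked=[2]
Op 9: conn=49 S1=23 S2=-7 S3=36 S4=25 blocked=[2]
Op 10: conn=31 S1=23 S2=-7 S3=36 S4=7 blocked=[2]
Op 11: conn=31 S1=23 S2=-7 S3=36 S4=18 blocked=[2]
Op 12: conn=17 S1=9 S2=-7 S3=36 S4=18 blocked=[2]

Answer: S2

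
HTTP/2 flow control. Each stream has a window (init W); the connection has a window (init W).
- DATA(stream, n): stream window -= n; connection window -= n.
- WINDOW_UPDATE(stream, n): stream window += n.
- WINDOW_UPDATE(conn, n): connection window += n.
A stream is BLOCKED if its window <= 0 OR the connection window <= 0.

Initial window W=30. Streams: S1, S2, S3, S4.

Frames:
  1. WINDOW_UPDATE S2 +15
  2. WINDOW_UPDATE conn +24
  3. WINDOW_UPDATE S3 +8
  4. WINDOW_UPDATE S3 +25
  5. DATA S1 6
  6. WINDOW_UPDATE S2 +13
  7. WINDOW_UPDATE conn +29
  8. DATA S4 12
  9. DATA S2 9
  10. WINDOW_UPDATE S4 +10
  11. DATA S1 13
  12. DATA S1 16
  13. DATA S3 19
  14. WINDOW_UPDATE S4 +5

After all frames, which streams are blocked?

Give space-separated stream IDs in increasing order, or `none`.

Answer: S1

Derivation:
Op 1: conn=30 S1=30 S2=45 S3=30 S4=30 blocked=[]
Op 2: conn=54 S1=30 S2=45 S3=30 S4=30 blocked=[]
Op 3: conn=54 S1=30 S2=45 S3=38 S4=30 blocked=[]
Op 4: conn=54 S1=30 S2=45 S3=63 S4=30 blocked=[]
Op 5: conn=48 S1=24 S2=45 S3=63 S4=30 blocked=[]
Op 6: conn=48 S1=24 S2=58 S3=63 S4=30 blocked=[]
Op 7: conn=77 S1=24 S2=58 S3=63 S4=30 blocked=[]
Op 8: conn=65 S1=24 S2=58 S3=63 S4=18 blocked=[]
Op 9: conn=56 S1=24 S2=49 S3=63 S4=18 blocked=[]
Op 10: conn=56 S1=24 S2=49 S3=63 S4=28 blocked=[]
Op 11: conn=43 S1=11 S2=49 S3=63 S4=28 blocked=[]
Op 12: conn=27 S1=-5 S2=49 S3=63 S4=28 blocked=[1]
Op 13: conn=8 S1=-5 S2=49 S3=44 S4=28 blocked=[1]
Op 14: conn=8 S1=-5 S2=49 S3=44 S4=33 blocked=[1]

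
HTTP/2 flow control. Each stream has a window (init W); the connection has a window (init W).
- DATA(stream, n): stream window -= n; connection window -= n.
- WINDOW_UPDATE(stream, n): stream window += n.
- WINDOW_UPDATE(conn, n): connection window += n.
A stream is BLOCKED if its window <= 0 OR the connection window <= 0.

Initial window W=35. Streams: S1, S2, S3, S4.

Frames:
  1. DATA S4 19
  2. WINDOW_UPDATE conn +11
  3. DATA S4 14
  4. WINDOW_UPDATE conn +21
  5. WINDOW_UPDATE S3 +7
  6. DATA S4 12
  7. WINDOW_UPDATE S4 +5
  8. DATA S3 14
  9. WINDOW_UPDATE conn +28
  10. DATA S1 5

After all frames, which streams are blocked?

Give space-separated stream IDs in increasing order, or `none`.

Op 1: conn=16 S1=35 S2=35 S3=35 S4=16 blocked=[]
Op 2: conn=27 S1=35 S2=35 S3=35 S4=16 blocked=[]
Op 3: conn=13 S1=35 S2=35 S3=35 S4=2 blocked=[]
Op 4: conn=34 S1=35 S2=35 S3=35 S4=2 blocked=[]
Op 5: conn=34 S1=35 S2=35 S3=42 S4=2 blocked=[]
Op 6: conn=22 S1=35 S2=35 S3=42 S4=-10 blocked=[4]
Op 7: conn=22 S1=35 S2=35 S3=42 S4=-5 blocked=[4]
Op 8: conn=8 S1=35 S2=35 S3=28 S4=-5 blocked=[4]
Op 9: conn=36 S1=35 S2=35 S3=28 S4=-5 blocked=[4]
Op 10: conn=31 S1=30 S2=35 S3=28 S4=-5 blocked=[4]

Answer: S4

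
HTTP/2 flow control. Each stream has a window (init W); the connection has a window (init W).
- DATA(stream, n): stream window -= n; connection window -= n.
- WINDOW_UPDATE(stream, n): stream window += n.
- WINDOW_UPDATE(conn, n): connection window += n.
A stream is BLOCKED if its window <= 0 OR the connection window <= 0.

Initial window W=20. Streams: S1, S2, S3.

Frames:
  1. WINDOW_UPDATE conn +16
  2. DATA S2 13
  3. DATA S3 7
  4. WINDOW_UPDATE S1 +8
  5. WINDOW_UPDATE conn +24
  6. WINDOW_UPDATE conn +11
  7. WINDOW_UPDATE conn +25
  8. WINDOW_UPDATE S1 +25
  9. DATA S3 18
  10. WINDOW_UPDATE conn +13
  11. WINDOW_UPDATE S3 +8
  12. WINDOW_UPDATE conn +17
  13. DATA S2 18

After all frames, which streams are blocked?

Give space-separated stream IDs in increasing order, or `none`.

Answer: S2

Derivation:
Op 1: conn=36 S1=20 S2=20 S3=20 blocked=[]
Op 2: conn=23 S1=20 S2=7 S3=20 blocked=[]
Op 3: conn=16 S1=20 S2=7 S3=13 blocked=[]
Op 4: conn=16 S1=28 S2=7 S3=13 blocked=[]
Op 5: conn=40 S1=28 S2=7 S3=13 blocked=[]
Op 6: conn=51 S1=28 S2=7 S3=13 blocked=[]
Op 7: conn=76 S1=28 S2=7 S3=13 blocked=[]
Op 8: conn=76 S1=53 S2=7 S3=13 blocked=[]
Op 9: conn=58 S1=53 S2=7 S3=-5 blocked=[3]
Op 10: conn=71 S1=53 S2=7 S3=-5 blocked=[3]
Op 11: conn=71 S1=53 S2=7 S3=3 blocked=[]
Op 12: conn=88 S1=53 S2=7 S3=3 blocked=[]
Op 13: conn=70 S1=53 S2=-11 S3=3 blocked=[2]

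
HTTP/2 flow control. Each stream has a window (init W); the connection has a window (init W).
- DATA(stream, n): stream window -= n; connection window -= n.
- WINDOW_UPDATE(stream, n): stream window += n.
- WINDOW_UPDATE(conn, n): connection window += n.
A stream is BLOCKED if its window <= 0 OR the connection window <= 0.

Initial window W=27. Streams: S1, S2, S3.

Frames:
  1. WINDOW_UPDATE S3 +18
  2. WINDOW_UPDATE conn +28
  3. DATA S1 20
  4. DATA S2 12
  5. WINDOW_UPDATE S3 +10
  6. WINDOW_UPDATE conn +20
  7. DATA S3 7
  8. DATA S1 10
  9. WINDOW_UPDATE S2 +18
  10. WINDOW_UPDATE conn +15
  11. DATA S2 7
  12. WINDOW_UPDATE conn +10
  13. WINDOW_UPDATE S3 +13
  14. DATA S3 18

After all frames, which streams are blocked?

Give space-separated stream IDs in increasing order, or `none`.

Answer: S1

Derivation:
Op 1: conn=27 S1=27 S2=27 S3=45 blocked=[]
Op 2: conn=55 S1=27 S2=27 S3=45 blocked=[]
Op 3: conn=35 S1=7 S2=27 S3=45 blocked=[]
Op 4: conn=23 S1=7 S2=15 S3=45 blocked=[]
Op 5: conn=23 S1=7 S2=15 S3=55 blocked=[]
Op 6: conn=43 S1=7 S2=15 S3=55 blocked=[]
Op 7: conn=36 S1=7 S2=15 S3=48 blocked=[]
Op 8: conn=26 S1=-3 S2=15 S3=48 blocked=[1]
Op 9: conn=26 S1=-3 S2=33 S3=48 blocked=[1]
Op 10: conn=41 S1=-3 S2=33 S3=48 blocked=[1]
Op 11: conn=34 S1=-3 S2=26 S3=48 blocked=[1]
Op 12: conn=44 S1=-3 S2=26 S3=48 blocked=[1]
Op 13: conn=44 S1=-3 S2=26 S3=61 blocked=[1]
Op 14: conn=26 S1=-3 S2=26 S3=43 blocked=[1]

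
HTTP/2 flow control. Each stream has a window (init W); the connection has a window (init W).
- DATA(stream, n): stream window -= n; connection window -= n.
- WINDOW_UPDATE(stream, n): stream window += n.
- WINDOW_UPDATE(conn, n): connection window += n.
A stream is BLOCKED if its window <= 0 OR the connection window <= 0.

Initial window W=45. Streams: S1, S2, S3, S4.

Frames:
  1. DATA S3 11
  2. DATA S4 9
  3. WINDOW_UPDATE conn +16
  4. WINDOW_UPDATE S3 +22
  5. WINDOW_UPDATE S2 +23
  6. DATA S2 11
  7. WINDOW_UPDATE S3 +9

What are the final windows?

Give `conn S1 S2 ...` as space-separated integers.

Op 1: conn=34 S1=45 S2=45 S3=34 S4=45 blocked=[]
Op 2: conn=25 S1=45 S2=45 S3=34 S4=36 blocked=[]
Op 3: conn=41 S1=45 S2=45 S3=34 S4=36 blocked=[]
Op 4: conn=41 S1=45 S2=45 S3=56 S4=36 blocked=[]
Op 5: conn=41 S1=45 S2=68 S3=56 S4=36 blocked=[]
Op 6: conn=30 S1=45 S2=57 S3=56 S4=36 blocked=[]
Op 7: conn=30 S1=45 S2=57 S3=65 S4=36 blocked=[]

Answer: 30 45 57 65 36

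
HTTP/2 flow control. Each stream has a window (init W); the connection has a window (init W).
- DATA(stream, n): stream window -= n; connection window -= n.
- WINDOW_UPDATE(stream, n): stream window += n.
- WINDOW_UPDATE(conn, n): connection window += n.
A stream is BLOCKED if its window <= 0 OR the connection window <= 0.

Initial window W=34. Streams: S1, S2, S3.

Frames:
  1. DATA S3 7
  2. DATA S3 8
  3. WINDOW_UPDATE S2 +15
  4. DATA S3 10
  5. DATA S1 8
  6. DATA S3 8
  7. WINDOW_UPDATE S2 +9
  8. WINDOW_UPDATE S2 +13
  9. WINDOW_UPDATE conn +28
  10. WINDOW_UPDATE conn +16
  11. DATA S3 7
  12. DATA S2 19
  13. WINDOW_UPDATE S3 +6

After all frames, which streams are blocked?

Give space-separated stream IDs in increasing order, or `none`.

Answer: S3

Derivation:
Op 1: conn=27 S1=34 S2=34 S3=27 blocked=[]
Op 2: conn=19 S1=34 S2=34 S3=19 blocked=[]
Op 3: conn=19 S1=34 S2=49 S3=19 blocked=[]
Op 4: conn=9 S1=34 S2=49 S3=9 blocked=[]
Op 5: conn=1 S1=26 S2=49 S3=9 blocked=[]
Op 6: conn=-7 S1=26 S2=49 S3=1 blocked=[1, 2, 3]
Op 7: conn=-7 S1=26 S2=58 S3=1 blocked=[1, 2, 3]
Op 8: conn=-7 S1=26 S2=71 S3=1 blocked=[1, 2, 3]
Op 9: conn=21 S1=26 S2=71 S3=1 blocked=[]
Op 10: conn=37 S1=26 S2=71 S3=1 blocked=[]
Op 11: conn=30 S1=26 S2=71 S3=-6 blocked=[3]
Op 12: conn=11 S1=26 S2=52 S3=-6 blocked=[3]
Op 13: conn=11 S1=26 S2=52 S3=0 blocked=[3]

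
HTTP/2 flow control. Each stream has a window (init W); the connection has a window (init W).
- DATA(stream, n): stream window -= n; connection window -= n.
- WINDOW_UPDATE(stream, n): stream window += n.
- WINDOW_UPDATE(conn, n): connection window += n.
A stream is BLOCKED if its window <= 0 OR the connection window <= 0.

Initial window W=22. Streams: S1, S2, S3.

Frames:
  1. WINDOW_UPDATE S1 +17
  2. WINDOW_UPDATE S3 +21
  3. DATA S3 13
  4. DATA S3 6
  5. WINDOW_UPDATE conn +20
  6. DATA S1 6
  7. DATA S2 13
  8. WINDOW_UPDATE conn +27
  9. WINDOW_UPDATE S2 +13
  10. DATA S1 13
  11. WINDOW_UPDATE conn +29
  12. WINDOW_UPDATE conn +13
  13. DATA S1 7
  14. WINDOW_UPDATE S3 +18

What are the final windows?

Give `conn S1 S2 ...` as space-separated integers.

Op 1: conn=22 S1=39 S2=22 S3=22 blocked=[]
Op 2: conn=22 S1=39 S2=22 S3=43 blocked=[]
Op 3: conn=9 S1=39 S2=22 S3=30 blocked=[]
Op 4: conn=3 S1=39 S2=22 S3=24 blocked=[]
Op 5: conn=23 S1=39 S2=22 S3=24 blocked=[]
Op 6: conn=17 S1=33 S2=22 S3=24 blocked=[]
Op 7: conn=4 S1=33 S2=9 S3=24 blocked=[]
Op 8: conn=31 S1=33 S2=9 S3=24 blocked=[]
Op 9: conn=31 S1=33 S2=22 S3=24 blocked=[]
Op 10: conn=18 S1=20 S2=22 S3=24 blocked=[]
Op 11: conn=47 S1=20 S2=22 S3=24 blocked=[]
Op 12: conn=60 S1=20 S2=22 S3=24 blocked=[]
Op 13: conn=53 S1=13 S2=22 S3=24 blocked=[]
Op 14: conn=53 S1=13 S2=22 S3=42 blocked=[]

Answer: 53 13 22 42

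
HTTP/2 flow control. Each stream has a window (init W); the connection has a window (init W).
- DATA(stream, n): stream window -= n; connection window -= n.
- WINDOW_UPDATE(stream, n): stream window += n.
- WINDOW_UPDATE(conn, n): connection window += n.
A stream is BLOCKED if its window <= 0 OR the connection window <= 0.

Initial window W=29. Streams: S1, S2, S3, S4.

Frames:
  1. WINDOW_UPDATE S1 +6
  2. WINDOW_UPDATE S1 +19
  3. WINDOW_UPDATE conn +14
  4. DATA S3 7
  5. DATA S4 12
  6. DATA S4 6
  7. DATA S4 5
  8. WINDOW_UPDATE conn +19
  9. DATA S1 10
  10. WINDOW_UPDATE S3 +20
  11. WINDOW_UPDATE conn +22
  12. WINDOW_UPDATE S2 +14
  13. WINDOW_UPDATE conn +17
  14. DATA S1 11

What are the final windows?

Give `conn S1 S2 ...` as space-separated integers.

Answer: 50 33 43 42 6

Derivation:
Op 1: conn=29 S1=35 S2=29 S3=29 S4=29 blocked=[]
Op 2: conn=29 S1=54 S2=29 S3=29 S4=29 blocked=[]
Op 3: conn=43 S1=54 S2=29 S3=29 S4=29 blocked=[]
Op 4: conn=36 S1=54 S2=29 S3=22 S4=29 blocked=[]
Op 5: conn=24 S1=54 S2=29 S3=22 S4=17 blocked=[]
Op 6: conn=18 S1=54 S2=29 S3=22 S4=11 blocked=[]
Op 7: conn=13 S1=54 S2=29 S3=22 S4=6 blocked=[]
Op 8: conn=32 S1=54 S2=29 S3=22 S4=6 blocked=[]
Op 9: conn=22 S1=44 S2=29 S3=22 S4=6 blocked=[]
Op 10: conn=22 S1=44 S2=29 S3=42 S4=6 blocked=[]
Op 11: conn=44 S1=44 S2=29 S3=42 S4=6 blocked=[]
Op 12: conn=44 S1=44 S2=43 S3=42 S4=6 blocked=[]
Op 13: conn=61 S1=44 S2=43 S3=42 S4=6 blocked=[]
Op 14: conn=50 S1=33 S2=43 S3=42 S4=6 blocked=[]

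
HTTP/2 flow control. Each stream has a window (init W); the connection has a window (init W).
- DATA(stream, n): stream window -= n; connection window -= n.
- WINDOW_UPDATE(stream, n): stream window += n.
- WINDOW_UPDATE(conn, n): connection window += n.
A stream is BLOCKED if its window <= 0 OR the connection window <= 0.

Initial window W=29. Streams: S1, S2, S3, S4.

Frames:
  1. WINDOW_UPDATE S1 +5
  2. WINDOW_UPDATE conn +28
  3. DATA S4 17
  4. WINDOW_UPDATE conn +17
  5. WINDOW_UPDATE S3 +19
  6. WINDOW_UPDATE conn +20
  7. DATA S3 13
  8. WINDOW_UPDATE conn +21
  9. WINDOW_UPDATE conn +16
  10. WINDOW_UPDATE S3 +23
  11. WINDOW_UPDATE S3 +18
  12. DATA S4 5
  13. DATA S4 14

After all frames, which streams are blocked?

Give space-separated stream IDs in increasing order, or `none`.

Op 1: conn=29 S1=34 S2=29 S3=29 S4=29 blocked=[]
Op 2: conn=57 S1=34 S2=29 S3=29 S4=29 blocked=[]
Op 3: conn=40 S1=34 S2=29 S3=29 S4=12 blocked=[]
Op 4: conn=57 S1=34 S2=29 S3=29 S4=12 blocked=[]
Op 5: conn=57 S1=34 S2=29 S3=48 S4=12 blocked=[]
Op 6: conn=77 S1=34 S2=29 S3=48 S4=12 blocked=[]
Op 7: conn=64 S1=34 S2=29 S3=35 S4=12 blocked=[]
Op 8: conn=85 S1=34 S2=29 S3=35 S4=12 blocked=[]
Op 9: conn=101 S1=34 S2=29 S3=35 S4=12 blocked=[]
Op 10: conn=101 S1=34 S2=29 S3=58 S4=12 blocked=[]
Op 11: conn=101 S1=34 S2=29 S3=76 S4=12 blocked=[]
Op 12: conn=96 S1=34 S2=29 S3=76 S4=7 blocked=[]
Op 13: conn=82 S1=34 S2=29 S3=76 S4=-7 blocked=[4]

Answer: S4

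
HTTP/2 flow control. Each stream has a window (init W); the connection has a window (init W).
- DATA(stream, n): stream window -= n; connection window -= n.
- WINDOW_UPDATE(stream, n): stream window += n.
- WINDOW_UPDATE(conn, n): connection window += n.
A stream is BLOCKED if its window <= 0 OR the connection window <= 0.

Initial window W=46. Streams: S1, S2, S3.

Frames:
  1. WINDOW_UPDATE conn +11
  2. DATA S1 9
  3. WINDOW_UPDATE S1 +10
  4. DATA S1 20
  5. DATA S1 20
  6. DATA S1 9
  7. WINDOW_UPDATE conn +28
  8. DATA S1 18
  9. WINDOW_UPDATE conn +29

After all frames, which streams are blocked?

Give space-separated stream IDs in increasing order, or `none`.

Answer: S1

Derivation:
Op 1: conn=57 S1=46 S2=46 S3=46 blocked=[]
Op 2: conn=48 S1=37 S2=46 S3=46 blocked=[]
Op 3: conn=48 S1=47 S2=46 S3=46 blocked=[]
Op 4: conn=28 S1=27 S2=46 S3=46 blocked=[]
Op 5: conn=8 S1=7 S2=46 S3=46 blocked=[]
Op 6: conn=-1 S1=-2 S2=46 S3=46 blocked=[1, 2, 3]
Op 7: conn=27 S1=-2 S2=46 S3=46 blocked=[1]
Op 8: conn=9 S1=-20 S2=46 S3=46 blocked=[1]
Op 9: conn=38 S1=-20 S2=46 S3=46 blocked=[1]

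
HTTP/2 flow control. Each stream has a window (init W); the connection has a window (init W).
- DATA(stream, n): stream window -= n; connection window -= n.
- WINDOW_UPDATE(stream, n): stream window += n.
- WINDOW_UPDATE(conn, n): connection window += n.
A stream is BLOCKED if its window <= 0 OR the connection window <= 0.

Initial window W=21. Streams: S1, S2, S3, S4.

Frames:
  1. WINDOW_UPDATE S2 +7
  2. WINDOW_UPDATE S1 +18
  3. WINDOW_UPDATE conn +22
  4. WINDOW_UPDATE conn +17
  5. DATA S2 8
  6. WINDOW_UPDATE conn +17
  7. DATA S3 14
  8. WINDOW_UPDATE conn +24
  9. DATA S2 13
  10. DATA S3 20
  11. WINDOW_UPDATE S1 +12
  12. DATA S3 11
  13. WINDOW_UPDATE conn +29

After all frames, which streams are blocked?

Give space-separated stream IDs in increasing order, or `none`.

Op 1: conn=21 S1=21 S2=28 S3=21 S4=21 blocked=[]
Op 2: conn=21 S1=39 S2=28 S3=21 S4=21 blocked=[]
Op 3: conn=43 S1=39 S2=28 S3=21 S4=21 blocked=[]
Op 4: conn=60 S1=39 S2=28 S3=21 S4=21 blocked=[]
Op 5: conn=52 S1=39 S2=20 S3=21 S4=21 blocked=[]
Op 6: conn=69 S1=39 S2=20 S3=21 S4=21 blocked=[]
Op 7: conn=55 S1=39 S2=20 S3=7 S4=21 blocked=[]
Op 8: conn=79 S1=39 S2=20 S3=7 S4=21 blocked=[]
Op 9: conn=66 S1=39 S2=7 S3=7 S4=21 blocked=[]
Op 10: conn=46 S1=39 S2=7 S3=-13 S4=21 blocked=[3]
Op 11: conn=46 S1=51 S2=7 S3=-13 S4=21 blocked=[3]
Op 12: conn=35 S1=51 S2=7 S3=-24 S4=21 blocked=[3]
Op 13: conn=64 S1=51 S2=7 S3=-24 S4=21 blocked=[3]

Answer: S3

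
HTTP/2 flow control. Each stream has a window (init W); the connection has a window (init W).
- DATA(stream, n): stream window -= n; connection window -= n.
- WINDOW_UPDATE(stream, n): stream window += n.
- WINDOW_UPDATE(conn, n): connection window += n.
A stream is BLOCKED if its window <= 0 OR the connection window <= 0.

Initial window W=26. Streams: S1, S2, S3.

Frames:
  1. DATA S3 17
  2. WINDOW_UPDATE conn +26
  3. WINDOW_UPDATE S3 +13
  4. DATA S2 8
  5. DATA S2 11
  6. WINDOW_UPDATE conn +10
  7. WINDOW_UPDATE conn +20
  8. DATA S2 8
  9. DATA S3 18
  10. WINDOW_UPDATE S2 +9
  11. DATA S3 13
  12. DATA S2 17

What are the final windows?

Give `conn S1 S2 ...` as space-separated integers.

Op 1: conn=9 S1=26 S2=26 S3=9 blocked=[]
Op 2: conn=35 S1=26 S2=26 S3=9 blocked=[]
Op 3: conn=35 S1=26 S2=26 S3=22 blocked=[]
Op 4: conn=27 S1=26 S2=18 S3=22 blocked=[]
Op 5: conn=16 S1=26 S2=7 S3=22 blocked=[]
Op 6: conn=26 S1=26 S2=7 S3=22 blocked=[]
Op 7: conn=46 S1=26 S2=7 S3=22 blocked=[]
Op 8: conn=38 S1=26 S2=-1 S3=22 blocked=[2]
Op 9: conn=20 S1=26 S2=-1 S3=4 blocked=[2]
Op 10: conn=20 S1=26 S2=8 S3=4 blocked=[]
Op 11: conn=7 S1=26 S2=8 S3=-9 blocked=[3]
Op 12: conn=-10 S1=26 S2=-9 S3=-9 blocked=[1, 2, 3]

Answer: -10 26 -9 -9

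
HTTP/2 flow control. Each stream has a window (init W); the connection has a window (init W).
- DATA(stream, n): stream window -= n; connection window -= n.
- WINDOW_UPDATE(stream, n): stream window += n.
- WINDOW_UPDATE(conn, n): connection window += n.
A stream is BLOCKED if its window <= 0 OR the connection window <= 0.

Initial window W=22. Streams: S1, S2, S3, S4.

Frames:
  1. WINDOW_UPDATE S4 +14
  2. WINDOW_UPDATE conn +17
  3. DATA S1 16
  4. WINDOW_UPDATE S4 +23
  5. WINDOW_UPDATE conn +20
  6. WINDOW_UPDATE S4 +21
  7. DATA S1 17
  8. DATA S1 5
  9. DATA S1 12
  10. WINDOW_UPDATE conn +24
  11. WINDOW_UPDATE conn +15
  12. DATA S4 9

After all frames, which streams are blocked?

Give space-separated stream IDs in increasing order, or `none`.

Op 1: conn=22 S1=22 S2=22 S3=22 S4=36 blocked=[]
Op 2: conn=39 S1=22 S2=22 S3=22 S4=36 blocked=[]
Op 3: conn=23 S1=6 S2=22 S3=22 S4=36 blocked=[]
Op 4: conn=23 S1=6 S2=22 S3=22 S4=59 blocked=[]
Op 5: conn=43 S1=6 S2=22 S3=22 S4=59 blocked=[]
Op 6: conn=43 S1=6 S2=22 S3=22 S4=80 blocked=[]
Op 7: conn=26 S1=-11 S2=22 S3=22 S4=80 blocked=[1]
Op 8: conn=21 S1=-16 S2=22 S3=22 S4=80 blocked=[1]
Op 9: conn=9 S1=-28 S2=22 S3=22 S4=80 blocked=[1]
Op 10: conn=33 S1=-28 S2=22 S3=22 S4=80 blocked=[1]
Op 11: conn=48 S1=-28 S2=22 S3=22 S4=80 blocked=[1]
Op 12: conn=39 S1=-28 S2=22 S3=22 S4=71 blocked=[1]

Answer: S1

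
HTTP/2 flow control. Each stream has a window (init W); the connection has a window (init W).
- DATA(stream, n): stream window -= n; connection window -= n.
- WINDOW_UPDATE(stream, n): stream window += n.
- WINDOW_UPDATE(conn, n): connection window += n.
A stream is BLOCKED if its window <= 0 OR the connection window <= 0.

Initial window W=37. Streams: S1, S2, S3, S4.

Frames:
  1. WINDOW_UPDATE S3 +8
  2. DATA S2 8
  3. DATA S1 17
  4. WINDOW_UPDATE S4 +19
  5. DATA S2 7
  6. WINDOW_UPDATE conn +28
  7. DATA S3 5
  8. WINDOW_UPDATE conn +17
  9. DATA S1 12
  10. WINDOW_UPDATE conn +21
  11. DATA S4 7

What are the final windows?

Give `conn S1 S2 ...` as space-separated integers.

Op 1: conn=37 S1=37 S2=37 S3=45 S4=37 blocked=[]
Op 2: conn=29 S1=37 S2=29 S3=45 S4=37 blocked=[]
Op 3: conn=12 S1=20 S2=29 S3=45 S4=37 blocked=[]
Op 4: conn=12 S1=20 S2=29 S3=45 S4=56 blocked=[]
Op 5: conn=5 S1=20 S2=22 S3=45 S4=56 blocked=[]
Op 6: conn=33 S1=20 S2=22 S3=45 S4=56 blocked=[]
Op 7: conn=28 S1=20 S2=22 S3=40 S4=56 blocked=[]
Op 8: conn=45 S1=20 S2=22 S3=40 S4=56 blocked=[]
Op 9: conn=33 S1=8 S2=22 S3=40 S4=56 blocked=[]
Op 10: conn=54 S1=8 S2=22 S3=40 S4=56 blocked=[]
Op 11: conn=47 S1=8 S2=22 S3=40 S4=49 blocked=[]

Answer: 47 8 22 40 49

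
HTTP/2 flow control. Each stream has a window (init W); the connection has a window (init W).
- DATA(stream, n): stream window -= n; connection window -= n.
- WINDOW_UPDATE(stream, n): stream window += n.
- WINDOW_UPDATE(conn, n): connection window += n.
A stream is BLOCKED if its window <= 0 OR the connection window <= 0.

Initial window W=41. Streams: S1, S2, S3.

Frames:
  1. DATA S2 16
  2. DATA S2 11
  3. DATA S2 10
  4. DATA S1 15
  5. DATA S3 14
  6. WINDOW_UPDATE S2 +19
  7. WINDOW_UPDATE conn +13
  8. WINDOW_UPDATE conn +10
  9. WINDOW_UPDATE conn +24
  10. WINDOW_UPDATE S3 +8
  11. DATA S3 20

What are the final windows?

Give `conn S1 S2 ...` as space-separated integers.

Op 1: conn=25 S1=41 S2=25 S3=41 blocked=[]
Op 2: conn=14 S1=41 S2=14 S3=41 blocked=[]
Op 3: conn=4 S1=41 S2=4 S3=41 blocked=[]
Op 4: conn=-11 S1=26 S2=4 S3=41 blocked=[1, 2, 3]
Op 5: conn=-25 S1=26 S2=4 S3=27 blocked=[1, 2, 3]
Op 6: conn=-25 S1=26 S2=23 S3=27 blocked=[1, 2, 3]
Op 7: conn=-12 S1=26 S2=23 S3=27 blocked=[1, 2, 3]
Op 8: conn=-2 S1=26 S2=23 S3=27 blocked=[1, 2, 3]
Op 9: conn=22 S1=26 S2=23 S3=27 blocked=[]
Op 10: conn=22 S1=26 S2=23 S3=35 blocked=[]
Op 11: conn=2 S1=26 S2=23 S3=15 blocked=[]

Answer: 2 26 23 15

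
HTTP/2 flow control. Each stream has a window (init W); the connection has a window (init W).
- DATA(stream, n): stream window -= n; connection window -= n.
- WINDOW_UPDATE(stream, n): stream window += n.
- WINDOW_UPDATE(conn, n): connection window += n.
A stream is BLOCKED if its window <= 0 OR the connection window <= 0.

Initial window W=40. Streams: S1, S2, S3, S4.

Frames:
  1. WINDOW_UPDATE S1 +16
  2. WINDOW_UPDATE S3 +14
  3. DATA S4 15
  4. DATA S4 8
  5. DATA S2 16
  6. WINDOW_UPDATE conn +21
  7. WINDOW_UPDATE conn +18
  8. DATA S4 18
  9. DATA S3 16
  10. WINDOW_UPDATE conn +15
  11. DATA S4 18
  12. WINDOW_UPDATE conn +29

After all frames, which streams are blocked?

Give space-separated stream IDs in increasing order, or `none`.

Op 1: conn=40 S1=56 S2=40 S3=40 S4=40 blocked=[]
Op 2: conn=40 S1=56 S2=40 S3=54 S4=40 blocked=[]
Op 3: conn=25 S1=56 S2=40 S3=54 S4=25 blocked=[]
Op 4: conn=17 S1=56 S2=40 S3=54 S4=17 blocked=[]
Op 5: conn=1 S1=56 S2=24 S3=54 S4=17 blocked=[]
Op 6: conn=22 S1=56 S2=24 S3=54 S4=17 blocked=[]
Op 7: conn=40 S1=56 S2=24 S3=54 S4=17 blocked=[]
Op 8: conn=22 S1=56 S2=24 S3=54 S4=-1 blocked=[4]
Op 9: conn=6 S1=56 S2=24 S3=38 S4=-1 blocked=[4]
Op 10: conn=21 S1=56 S2=24 S3=38 S4=-1 blocked=[4]
Op 11: conn=3 S1=56 S2=24 S3=38 S4=-19 blocked=[4]
Op 12: conn=32 S1=56 S2=24 S3=38 S4=-19 blocked=[4]

Answer: S4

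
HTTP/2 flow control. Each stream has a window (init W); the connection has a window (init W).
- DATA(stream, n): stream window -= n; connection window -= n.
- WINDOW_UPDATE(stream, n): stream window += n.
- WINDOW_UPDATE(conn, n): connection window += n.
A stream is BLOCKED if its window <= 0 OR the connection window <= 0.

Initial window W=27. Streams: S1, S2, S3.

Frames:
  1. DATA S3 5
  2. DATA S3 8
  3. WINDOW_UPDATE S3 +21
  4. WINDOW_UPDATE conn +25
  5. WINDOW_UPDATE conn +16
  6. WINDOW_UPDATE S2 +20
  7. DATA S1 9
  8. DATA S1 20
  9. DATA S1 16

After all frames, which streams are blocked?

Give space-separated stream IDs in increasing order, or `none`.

Op 1: conn=22 S1=27 S2=27 S3=22 blocked=[]
Op 2: conn=14 S1=27 S2=27 S3=14 blocked=[]
Op 3: conn=14 S1=27 S2=27 S3=35 blocked=[]
Op 4: conn=39 S1=27 S2=27 S3=35 blocked=[]
Op 5: conn=55 S1=27 S2=27 S3=35 blocked=[]
Op 6: conn=55 S1=27 S2=47 S3=35 blocked=[]
Op 7: conn=46 S1=18 S2=47 S3=35 blocked=[]
Op 8: conn=26 S1=-2 S2=47 S3=35 blocked=[1]
Op 9: conn=10 S1=-18 S2=47 S3=35 blocked=[1]

Answer: S1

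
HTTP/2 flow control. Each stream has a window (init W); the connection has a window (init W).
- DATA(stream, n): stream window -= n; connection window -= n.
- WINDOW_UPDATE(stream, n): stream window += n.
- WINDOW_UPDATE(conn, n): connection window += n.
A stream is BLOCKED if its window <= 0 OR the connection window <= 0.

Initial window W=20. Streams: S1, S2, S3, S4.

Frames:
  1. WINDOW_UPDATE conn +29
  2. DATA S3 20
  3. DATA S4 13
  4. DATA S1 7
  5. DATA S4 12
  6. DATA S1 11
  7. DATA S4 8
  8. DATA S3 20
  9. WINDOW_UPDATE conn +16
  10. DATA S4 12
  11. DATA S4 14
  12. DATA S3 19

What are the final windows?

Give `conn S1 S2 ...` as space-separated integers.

Op 1: conn=49 S1=20 S2=20 S3=20 S4=20 blocked=[]
Op 2: conn=29 S1=20 S2=20 S3=0 S4=20 blocked=[3]
Op 3: conn=16 S1=20 S2=20 S3=0 S4=7 blocked=[3]
Op 4: conn=9 S1=13 S2=20 S3=0 S4=7 blocked=[3]
Op 5: conn=-3 S1=13 S2=20 S3=0 S4=-5 blocked=[1, 2, 3, 4]
Op 6: conn=-14 S1=2 S2=20 S3=0 S4=-5 blocked=[1, 2, 3, 4]
Op 7: conn=-22 S1=2 S2=20 S3=0 S4=-13 blocked=[1, 2, 3, 4]
Op 8: conn=-42 S1=2 S2=20 S3=-20 S4=-13 blocked=[1, 2, 3, 4]
Op 9: conn=-26 S1=2 S2=20 S3=-20 S4=-13 blocked=[1, 2, 3, 4]
Op 10: conn=-38 S1=2 S2=20 S3=-20 S4=-25 blocked=[1, 2, 3, 4]
Op 11: conn=-52 S1=2 S2=20 S3=-20 S4=-39 blocked=[1, 2, 3, 4]
Op 12: conn=-71 S1=2 S2=20 S3=-39 S4=-39 blocked=[1, 2, 3, 4]

Answer: -71 2 20 -39 -39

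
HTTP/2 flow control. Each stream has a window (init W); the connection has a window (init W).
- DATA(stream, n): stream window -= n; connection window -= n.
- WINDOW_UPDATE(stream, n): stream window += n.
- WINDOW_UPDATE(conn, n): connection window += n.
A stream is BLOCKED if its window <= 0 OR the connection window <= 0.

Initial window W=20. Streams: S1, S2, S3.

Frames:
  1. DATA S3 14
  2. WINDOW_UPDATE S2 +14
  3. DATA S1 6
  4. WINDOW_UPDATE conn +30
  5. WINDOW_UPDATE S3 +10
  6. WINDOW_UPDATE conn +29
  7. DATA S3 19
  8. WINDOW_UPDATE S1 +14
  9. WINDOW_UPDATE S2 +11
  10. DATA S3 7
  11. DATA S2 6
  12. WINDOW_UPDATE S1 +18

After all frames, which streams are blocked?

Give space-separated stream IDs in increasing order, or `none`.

Op 1: conn=6 S1=20 S2=20 S3=6 blocked=[]
Op 2: conn=6 S1=20 S2=34 S3=6 blocked=[]
Op 3: conn=0 S1=14 S2=34 S3=6 blocked=[1, 2, 3]
Op 4: conn=30 S1=14 S2=34 S3=6 blocked=[]
Op 5: conn=30 S1=14 S2=34 S3=16 blocked=[]
Op 6: conn=59 S1=14 S2=34 S3=16 blocked=[]
Op 7: conn=40 S1=14 S2=34 S3=-3 blocked=[3]
Op 8: conn=40 S1=28 S2=34 S3=-3 blocked=[3]
Op 9: conn=40 S1=28 S2=45 S3=-3 blocked=[3]
Op 10: conn=33 S1=28 S2=45 S3=-10 blocked=[3]
Op 11: conn=27 S1=28 S2=39 S3=-10 blocked=[3]
Op 12: conn=27 S1=46 S2=39 S3=-10 blocked=[3]

Answer: S3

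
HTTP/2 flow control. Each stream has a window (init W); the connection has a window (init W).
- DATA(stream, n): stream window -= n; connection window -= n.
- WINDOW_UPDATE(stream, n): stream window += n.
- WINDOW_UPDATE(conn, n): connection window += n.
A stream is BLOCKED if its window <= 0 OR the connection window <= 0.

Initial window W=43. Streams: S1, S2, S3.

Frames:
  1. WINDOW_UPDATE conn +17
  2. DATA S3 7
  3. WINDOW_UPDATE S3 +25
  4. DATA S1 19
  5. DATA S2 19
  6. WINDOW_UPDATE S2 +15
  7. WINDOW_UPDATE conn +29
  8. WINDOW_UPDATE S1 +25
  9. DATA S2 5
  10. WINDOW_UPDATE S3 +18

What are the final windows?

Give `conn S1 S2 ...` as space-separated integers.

Answer: 39 49 34 79

Derivation:
Op 1: conn=60 S1=43 S2=43 S3=43 blocked=[]
Op 2: conn=53 S1=43 S2=43 S3=36 blocked=[]
Op 3: conn=53 S1=43 S2=43 S3=61 blocked=[]
Op 4: conn=34 S1=24 S2=43 S3=61 blocked=[]
Op 5: conn=15 S1=24 S2=24 S3=61 blocked=[]
Op 6: conn=15 S1=24 S2=39 S3=61 blocked=[]
Op 7: conn=44 S1=24 S2=39 S3=61 blocked=[]
Op 8: conn=44 S1=49 S2=39 S3=61 blocked=[]
Op 9: conn=39 S1=49 S2=34 S3=61 blocked=[]
Op 10: conn=39 S1=49 S2=34 S3=79 blocked=[]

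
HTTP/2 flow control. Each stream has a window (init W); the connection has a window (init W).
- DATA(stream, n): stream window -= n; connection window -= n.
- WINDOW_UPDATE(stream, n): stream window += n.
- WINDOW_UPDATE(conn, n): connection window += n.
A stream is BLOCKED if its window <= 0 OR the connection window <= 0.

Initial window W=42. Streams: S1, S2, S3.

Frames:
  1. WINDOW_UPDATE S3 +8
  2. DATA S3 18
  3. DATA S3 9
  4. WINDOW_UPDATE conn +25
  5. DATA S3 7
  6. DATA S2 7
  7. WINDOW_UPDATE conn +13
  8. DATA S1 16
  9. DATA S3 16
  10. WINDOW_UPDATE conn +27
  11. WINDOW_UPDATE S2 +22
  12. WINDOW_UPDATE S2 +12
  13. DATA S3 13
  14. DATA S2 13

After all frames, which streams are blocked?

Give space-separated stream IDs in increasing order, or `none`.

Op 1: conn=42 S1=42 S2=42 S3=50 blocked=[]
Op 2: conn=24 S1=42 S2=42 S3=32 blocked=[]
Op 3: conn=15 S1=42 S2=42 S3=23 blocked=[]
Op 4: conn=40 S1=42 S2=42 S3=23 blocked=[]
Op 5: conn=33 S1=42 S2=42 S3=16 blocked=[]
Op 6: conn=26 S1=42 S2=35 S3=16 blocked=[]
Op 7: conn=39 S1=42 S2=35 S3=16 blocked=[]
Op 8: conn=23 S1=26 S2=35 S3=16 blocked=[]
Op 9: conn=7 S1=26 S2=35 S3=0 blocked=[3]
Op 10: conn=34 S1=26 S2=35 S3=0 blocked=[3]
Op 11: conn=34 S1=26 S2=57 S3=0 blocked=[3]
Op 12: conn=34 S1=26 S2=69 S3=0 blocked=[3]
Op 13: conn=21 S1=26 S2=69 S3=-13 blocked=[3]
Op 14: conn=8 S1=26 S2=56 S3=-13 blocked=[3]

Answer: S3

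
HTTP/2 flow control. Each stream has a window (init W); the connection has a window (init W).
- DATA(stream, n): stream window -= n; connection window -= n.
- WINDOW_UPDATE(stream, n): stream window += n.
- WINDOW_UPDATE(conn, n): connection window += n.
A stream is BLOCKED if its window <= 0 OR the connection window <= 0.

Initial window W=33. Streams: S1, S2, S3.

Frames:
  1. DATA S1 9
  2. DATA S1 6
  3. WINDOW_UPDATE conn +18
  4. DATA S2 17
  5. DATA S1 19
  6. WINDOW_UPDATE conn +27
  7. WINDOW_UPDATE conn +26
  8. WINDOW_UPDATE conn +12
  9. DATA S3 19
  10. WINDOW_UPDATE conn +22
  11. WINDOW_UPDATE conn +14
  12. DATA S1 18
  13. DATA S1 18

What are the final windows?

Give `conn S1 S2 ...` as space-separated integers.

Op 1: conn=24 S1=24 S2=33 S3=33 blocked=[]
Op 2: conn=18 S1=18 S2=33 S3=33 blocked=[]
Op 3: conn=36 S1=18 S2=33 S3=33 blocked=[]
Op 4: conn=19 S1=18 S2=16 S3=33 blocked=[]
Op 5: conn=0 S1=-1 S2=16 S3=33 blocked=[1, 2, 3]
Op 6: conn=27 S1=-1 S2=16 S3=33 blocked=[1]
Op 7: conn=53 S1=-1 S2=16 S3=33 blocked=[1]
Op 8: conn=65 S1=-1 S2=16 S3=33 blocked=[1]
Op 9: conn=46 S1=-1 S2=16 S3=14 blocked=[1]
Op 10: conn=68 S1=-1 S2=16 S3=14 blocked=[1]
Op 11: conn=82 S1=-1 S2=16 S3=14 blocked=[1]
Op 12: conn=64 S1=-19 S2=16 S3=14 blocked=[1]
Op 13: conn=46 S1=-37 S2=16 S3=14 blocked=[1]

Answer: 46 -37 16 14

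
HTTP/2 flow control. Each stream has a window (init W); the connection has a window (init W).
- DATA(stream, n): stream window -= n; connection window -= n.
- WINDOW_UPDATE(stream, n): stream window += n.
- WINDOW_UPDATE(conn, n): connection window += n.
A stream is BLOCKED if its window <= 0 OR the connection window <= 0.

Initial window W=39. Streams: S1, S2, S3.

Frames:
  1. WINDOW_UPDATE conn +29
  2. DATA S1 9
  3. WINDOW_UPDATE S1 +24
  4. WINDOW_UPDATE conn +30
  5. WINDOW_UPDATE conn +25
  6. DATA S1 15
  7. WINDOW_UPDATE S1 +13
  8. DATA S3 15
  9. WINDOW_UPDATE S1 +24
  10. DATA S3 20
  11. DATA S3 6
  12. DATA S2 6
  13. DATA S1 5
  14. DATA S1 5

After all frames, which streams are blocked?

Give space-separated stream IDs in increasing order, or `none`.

Op 1: conn=68 S1=39 S2=39 S3=39 blocked=[]
Op 2: conn=59 S1=30 S2=39 S3=39 blocked=[]
Op 3: conn=59 S1=54 S2=39 S3=39 blocked=[]
Op 4: conn=89 S1=54 S2=39 S3=39 blocked=[]
Op 5: conn=114 S1=54 S2=39 S3=39 blocked=[]
Op 6: conn=99 S1=39 S2=39 S3=39 blocked=[]
Op 7: conn=99 S1=52 S2=39 S3=39 blocked=[]
Op 8: conn=84 S1=52 S2=39 S3=24 blocked=[]
Op 9: conn=84 S1=76 S2=39 S3=24 blocked=[]
Op 10: conn=64 S1=76 S2=39 S3=4 blocked=[]
Op 11: conn=58 S1=76 S2=39 S3=-2 blocked=[3]
Op 12: conn=52 S1=76 S2=33 S3=-2 blocked=[3]
Op 13: conn=47 S1=71 S2=33 S3=-2 blocked=[3]
Op 14: conn=42 S1=66 S2=33 S3=-2 blocked=[3]

Answer: S3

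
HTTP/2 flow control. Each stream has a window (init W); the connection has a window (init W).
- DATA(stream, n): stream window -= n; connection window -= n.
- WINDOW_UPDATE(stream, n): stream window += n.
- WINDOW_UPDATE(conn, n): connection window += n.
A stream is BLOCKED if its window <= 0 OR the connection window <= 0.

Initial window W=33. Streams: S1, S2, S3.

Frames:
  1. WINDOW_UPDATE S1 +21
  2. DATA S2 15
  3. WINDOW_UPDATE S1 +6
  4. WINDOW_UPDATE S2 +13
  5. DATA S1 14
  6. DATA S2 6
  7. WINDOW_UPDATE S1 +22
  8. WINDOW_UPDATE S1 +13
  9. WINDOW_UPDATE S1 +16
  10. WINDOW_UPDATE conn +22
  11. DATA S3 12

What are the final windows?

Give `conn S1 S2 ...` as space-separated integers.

Op 1: conn=33 S1=54 S2=33 S3=33 blocked=[]
Op 2: conn=18 S1=54 S2=18 S3=33 blocked=[]
Op 3: conn=18 S1=60 S2=18 S3=33 blocked=[]
Op 4: conn=18 S1=60 S2=31 S3=33 blocked=[]
Op 5: conn=4 S1=46 S2=31 S3=33 blocked=[]
Op 6: conn=-2 S1=46 S2=25 S3=33 blocked=[1, 2, 3]
Op 7: conn=-2 S1=68 S2=25 S3=33 blocked=[1, 2, 3]
Op 8: conn=-2 S1=81 S2=25 S3=33 blocked=[1, 2, 3]
Op 9: conn=-2 S1=97 S2=25 S3=33 blocked=[1, 2, 3]
Op 10: conn=20 S1=97 S2=25 S3=33 blocked=[]
Op 11: conn=8 S1=97 S2=25 S3=21 blocked=[]

Answer: 8 97 25 21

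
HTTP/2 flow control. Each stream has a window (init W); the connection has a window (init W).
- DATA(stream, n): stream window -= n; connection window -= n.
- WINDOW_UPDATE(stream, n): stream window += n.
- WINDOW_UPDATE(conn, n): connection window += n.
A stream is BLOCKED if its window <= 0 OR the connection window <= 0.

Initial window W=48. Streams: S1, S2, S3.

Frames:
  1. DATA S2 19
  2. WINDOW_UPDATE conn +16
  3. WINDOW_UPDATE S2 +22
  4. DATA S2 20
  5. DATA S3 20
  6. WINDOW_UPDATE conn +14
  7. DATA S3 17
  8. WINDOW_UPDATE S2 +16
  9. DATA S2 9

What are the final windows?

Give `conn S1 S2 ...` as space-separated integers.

Op 1: conn=29 S1=48 S2=29 S3=48 blocked=[]
Op 2: conn=45 S1=48 S2=29 S3=48 blocked=[]
Op 3: conn=45 S1=48 S2=51 S3=48 blocked=[]
Op 4: conn=25 S1=48 S2=31 S3=48 blocked=[]
Op 5: conn=5 S1=48 S2=31 S3=28 blocked=[]
Op 6: conn=19 S1=48 S2=31 S3=28 blocked=[]
Op 7: conn=2 S1=48 S2=31 S3=11 blocked=[]
Op 8: conn=2 S1=48 S2=47 S3=11 blocked=[]
Op 9: conn=-7 S1=48 S2=38 S3=11 blocked=[1, 2, 3]

Answer: -7 48 38 11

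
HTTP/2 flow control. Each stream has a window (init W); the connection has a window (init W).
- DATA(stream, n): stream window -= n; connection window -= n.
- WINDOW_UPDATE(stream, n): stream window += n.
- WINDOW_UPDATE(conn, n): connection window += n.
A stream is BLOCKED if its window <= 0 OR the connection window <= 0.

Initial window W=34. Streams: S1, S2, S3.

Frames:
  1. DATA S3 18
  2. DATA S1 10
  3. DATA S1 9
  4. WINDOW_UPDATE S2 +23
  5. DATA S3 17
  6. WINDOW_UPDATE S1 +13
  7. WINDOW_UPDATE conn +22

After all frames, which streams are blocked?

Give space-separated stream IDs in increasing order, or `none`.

Answer: S3

Derivation:
Op 1: conn=16 S1=34 S2=34 S3=16 blocked=[]
Op 2: conn=6 S1=24 S2=34 S3=16 blocked=[]
Op 3: conn=-3 S1=15 S2=34 S3=16 blocked=[1, 2, 3]
Op 4: conn=-3 S1=15 S2=57 S3=16 blocked=[1, 2, 3]
Op 5: conn=-20 S1=15 S2=57 S3=-1 blocked=[1, 2, 3]
Op 6: conn=-20 S1=28 S2=57 S3=-1 blocked=[1, 2, 3]
Op 7: conn=2 S1=28 S2=57 S3=-1 blocked=[3]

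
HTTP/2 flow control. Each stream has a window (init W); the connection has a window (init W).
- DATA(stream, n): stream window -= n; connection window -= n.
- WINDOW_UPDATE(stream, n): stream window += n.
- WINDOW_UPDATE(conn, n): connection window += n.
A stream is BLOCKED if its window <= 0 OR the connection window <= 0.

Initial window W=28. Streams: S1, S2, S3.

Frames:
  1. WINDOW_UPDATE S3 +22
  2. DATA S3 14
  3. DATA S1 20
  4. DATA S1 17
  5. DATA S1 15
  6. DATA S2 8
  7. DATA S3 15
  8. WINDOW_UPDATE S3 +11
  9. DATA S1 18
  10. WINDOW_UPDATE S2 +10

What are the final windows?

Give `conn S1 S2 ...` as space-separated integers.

Answer: -79 -42 30 32

Derivation:
Op 1: conn=28 S1=28 S2=28 S3=50 blocked=[]
Op 2: conn=14 S1=28 S2=28 S3=36 blocked=[]
Op 3: conn=-6 S1=8 S2=28 S3=36 blocked=[1, 2, 3]
Op 4: conn=-23 S1=-9 S2=28 S3=36 blocked=[1, 2, 3]
Op 5: conn=-38 S1=-24 S2=28 S3=36 blocked=[1, 2, 3]
Op 6: conn=-46 S1=-24 S2=20 S3=36 blocked=[1, 2, 3]
Op 7: conn=-61 S1=-24 S2=20 S3=21 blocked=[1, 2, 3]
Op 8: conn=-61 S1=-24 S2=20 S3=32 blocked=[1, 2, 3]
Op 9: conn=-79 S1=-42 S2=20 S3=32 blocked=[1, 2, 3]
Op 10: conn=-79 S1=-42 S2=30 S3=32 blocked=[1, 2, 3]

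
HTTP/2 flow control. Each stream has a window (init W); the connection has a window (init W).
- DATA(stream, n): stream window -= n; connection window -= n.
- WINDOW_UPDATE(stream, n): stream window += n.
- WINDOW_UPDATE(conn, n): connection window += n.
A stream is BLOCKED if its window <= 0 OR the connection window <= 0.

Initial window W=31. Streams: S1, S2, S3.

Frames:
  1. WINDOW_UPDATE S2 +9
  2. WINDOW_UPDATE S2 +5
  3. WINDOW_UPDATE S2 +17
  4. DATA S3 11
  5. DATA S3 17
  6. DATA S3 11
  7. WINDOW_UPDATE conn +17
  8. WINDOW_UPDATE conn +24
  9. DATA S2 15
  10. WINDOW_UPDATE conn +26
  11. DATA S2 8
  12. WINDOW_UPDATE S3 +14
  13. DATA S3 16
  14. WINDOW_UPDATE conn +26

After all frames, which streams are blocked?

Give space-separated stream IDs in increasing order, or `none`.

Answer: S3

Derivation:
Op 1: conn=31 S1=31 S2=40 S3=31 blocked=[]
Op 2: conn=31 S1=31 S2=45 S3=31 blocked=[]
Op 3: conn=31 S1=31 S2=62 S3=31 blocked=[]
Op 4: conn=20 S1=31 S2=62 S3=20 blocked=[]
Op 5: conn=3 S1=31 S2=62 S3=3 blocked=[]
Op 6: conn=-8 S1=31 S2=62 S3=-8 blocked=[1, 2, 3]
Op 7: conn=9 S1=31 S2=62 S3=-8 blocked=[3]
Op 8: conn=33 S1=31 S2=62 S3=-8 blocked=[3]
Op 9: conn=18 S1=31 S2=47 S3=-8 blocked=[3]
Op 10: conn=44 S1=31 S2=47 S3=-8 blocked=[3]
Op 11: conn=36 S1=31 S2=39 S3=-8 blocked=[3]
Op 12: conn=36 S1=31 S2=39 S3=6 blocked=[]
Op 13: conn=20 S1=31 S2=39 S3=-10 blocked=[3]
Op 14: conn=46 S1=31 S2=39 S3=-10 blocked=[3]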